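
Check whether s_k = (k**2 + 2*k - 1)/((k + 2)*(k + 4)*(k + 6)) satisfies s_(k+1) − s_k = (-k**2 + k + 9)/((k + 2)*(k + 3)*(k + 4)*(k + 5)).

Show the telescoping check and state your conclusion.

Invalid: residual 3*(2*k**3 + 12*k**2 - 6*k - 59)/(k**6 + 27*k**5 + 295*k**4 + 1665*k**3 + 5104*k**2 + 8028*k + 5040) ≠ 0.

s_(k+1) = (2*k + (k + 1)**2 + 1)/((k + 3)*(k + 5)*(k + 7))
s_(k+1) − s_k = (-k**4 - 6*k**3 + 16*k**2 + 141*k + 201)/(k**6 + 27*k**5 + 295*k**4 + 1665*k**3 + 5104*k**2 + 8028*k + 5040)
(s_(k+1) − s_k) − t_k = 3*(2*k**3 + 12*k**2 - 6*k - 59)/(k**6 + 27*k**5 + 295*k**4 + 1665*k**3 + 5104*k**2 + 8028*k + 5040)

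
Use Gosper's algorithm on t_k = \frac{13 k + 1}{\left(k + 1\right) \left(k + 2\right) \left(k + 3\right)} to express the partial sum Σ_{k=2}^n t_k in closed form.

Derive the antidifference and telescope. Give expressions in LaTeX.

r(k) = (k + 1)*(13*k + 14)/((k + 4)*(13*k + 1)) after simplifying.
Factor: A=k + 1; B=k + 4; C=k + 1/13.
Key eq: (k + 1)·f(k+1) = (k + 3)·f(k) + (k + 1/13).
Degrees (1,1,1) ⇒ d ≤ 2.
Coefficient equations give f(k) = k*(7*k - 5)/26.
Certificate R = B(k−1)f/C = k*(k + 3)*(7*k - 5)/(2*(13*k + 1)) gives s_k = k*(7*k - 5)/(2*(k + 1)*(k + 2)).
Δs = (13*k + 1)/(k**3 + 6*k**2 + 11*k + 6), as required.
Evaluate: s_(n+1) = (7*n**2 + 9*n + 2)/(2*(n**2 + 5*n + 6)); subtract s_(2) = 3/4 ⇒ S(n) = (11*n**2 + 3*n - 14)/(4*(n**2 + 5*n + 6)).

S(n) = \frac{11 n^{2} + 3 n - 14}{4 \left(n^{2} + 5 n + 6\right)}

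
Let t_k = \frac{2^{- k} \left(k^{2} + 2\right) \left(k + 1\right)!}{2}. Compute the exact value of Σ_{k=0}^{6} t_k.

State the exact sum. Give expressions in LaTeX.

Σ = 1891

The ratio is (k + 2)*((k + 1)**2 + 2)/(2*(k**2 + 2)).
So A=k/2 + 1 and B=1, with C=k**2 + 2.
Solve (k/2 + 1)·f(k+1) − (1)·f(k) = k**2 + 2.
From deg A=1, deg B=0, deg C=2: d=1.
Match coefficients ⇒ f(k) = 2*(k - 1).
So s_k = (B(k−1)f/C)·t_k = (2*(k - 1)/(k**2 + 2))·t_k = (k - 1)*factorial(k + 1)/2**k.
Verify: (k**2 + 2)*factorial(k + 1)/(2*2**k) matches t_k.
Evaluate s at k=7 and k=0: 1890 and -1; difference 1891.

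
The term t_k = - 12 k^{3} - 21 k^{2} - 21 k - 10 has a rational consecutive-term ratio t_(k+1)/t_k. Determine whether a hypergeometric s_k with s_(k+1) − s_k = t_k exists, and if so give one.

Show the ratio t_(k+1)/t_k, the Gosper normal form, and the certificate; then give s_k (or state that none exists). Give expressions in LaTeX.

s_k = k \left(- 3 k^{3} - k^{2} - 3 k - 3\right)

The ratio is (12*k**3 + 57*k**2 + 99*k + 64)/(12*k**3 + 21*k**2 + 21*k + 10).
So A=1 and B=1, with C=k**3 + 7*k**2/4 + 7*k/4 + 5/6.
Solve (1)·f(k+1) − (1)·f(k) = k**3 + 7*k**2/4 + 7*k/4 + 5/6.
From deg A=0, deg B=0, deg C=3: d=4.
A polynomial solution: f(k) = k*(3*k**3 + k**2 + 3*k + 3)/12.
Certificate R = B(k−1)f/C = k*(3*k**3 + k**2 + 3*k + 3)/(12*k**3 + 21*k**2 + 21*k + 10) gives s_k = k*(-3*k**3 - k**2 - 3*k - 3).
Check: Δs_k = -12*k**3 - 21*k**2 - 21*k - 10. ✓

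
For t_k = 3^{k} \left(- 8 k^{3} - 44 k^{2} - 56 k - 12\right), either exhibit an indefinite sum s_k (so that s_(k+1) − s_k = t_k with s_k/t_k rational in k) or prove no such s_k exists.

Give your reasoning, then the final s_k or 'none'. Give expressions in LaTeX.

s_k = 3^{k} \left(- 4 k^{3} - 4 k^{2} + 2 k + 3\right)

Compute t_(k+1)/t_k: get 3*(2*k**3 + 17*k**2 + 42*k + 30)/(2*k**3 + 11*k**2 + 14*k + 3).
Factor: A=3; B=1; C=k**3 + 11*k**2/2 + 7*k + 3/2.
Key eq: (3)·f(k+1) = (1)·f(k) + (k**3 + 11*k**2/2 + 7*k + 3/2).
Bound: deg f ≤ 3.
A polynomial solution: f(k) = (4*k**3 + 4*k**2 - 2*k - 3)/8.
Certificate R = B(k−1)f/C = (4*k**3 + 4*k**2 - 2*k - 3)/(4*(2*k + 3)*(k**2 + 4*k + 1)) gives s_k = 3**k*(-4*k**3 - 4*k**2 + 2*k + 3).
s_(k+1) − s_k = 3**k*(-8*k**3 - 44*k**2 - 56*k - 12) = t_k.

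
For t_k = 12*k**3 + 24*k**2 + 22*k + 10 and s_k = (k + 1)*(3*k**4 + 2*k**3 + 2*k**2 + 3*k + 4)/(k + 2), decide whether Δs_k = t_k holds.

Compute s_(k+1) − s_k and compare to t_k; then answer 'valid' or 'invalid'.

Invalid: residual (-9*k**4 - 46*k**3 - 68*k**2 - 51*k - 16)/(k**2 + 5*k + 6) ≠ 0.

s_(k+1) = (3*k**5 + 20*k**4 + 54*k**3 + 77*k**2 + 64*k + 28)/(k + 3)
s_(k+1) − s_k = (12*k**5 + 75*k**4 + 168*k**3 + 196*k**2 + 131*k + 44)/(k**2 + 5*k + 6)
(s_(k+1) − s_k) − t_k = (-9*k**4 - 46*k**3 - 68*k**2 - 51*k - 16)/(k**2 + 5*k + 6)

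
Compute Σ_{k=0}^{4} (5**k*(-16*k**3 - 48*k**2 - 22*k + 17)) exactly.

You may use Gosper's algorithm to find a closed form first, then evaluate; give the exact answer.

t_(k+1)/t_k = 5*(16*k**3 + 96*k**2 + 166*k + 69)/(16*k**3 + 48*k**2 + 22*k - 17).
Take A(k)=5, B(k)=1, C(k)=k**3 + 3*k**2 + 11*k/8 - 17/16.
Set up (5)·f(k+1) − (1)·f(k) − (k**3 + 3*k**2 + 11*k/8 - 17/16) = 0.
Degrees (0,0,3) ⇒ d ≤ 3.
A polynomial solution: f(k) = (4*k**3 - 3*k**2 - 2*k - 3)/16.
Then R = B(k−1)f/C = (4*k**3 - 3*k**2 - 2*k - 3)/(16*k**3 + 48*k**2 + 22*k - 17), so s_k = R(k)·t_k = 5**k*(-4*k**3 + 3*k**2 + 2*k + 3).
Verify: 5**k*(-16*k**3 - 48*k**2 - 22*k + 17) matches t_k.
Sum = s_(5) − s_(0); s_(5) = -1287500, s_(0) = 3 ⇒ -1287503.

Σ = -1287503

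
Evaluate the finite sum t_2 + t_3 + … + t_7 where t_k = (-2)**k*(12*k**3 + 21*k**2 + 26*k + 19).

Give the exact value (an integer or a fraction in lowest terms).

Ratio r(k) = 2*(-12*k**3 - 57*k**2 - 104*k - 78)/(12*k**3 + 21*k**2 + 26*k + 19).
A = -2, B = 1, C = k**3 + 7*k**2/4 + 13*k/6 + 19/12.
Set up (-2)·f(k+1) − (1)·f(k) − (k**3 + 7*k**2/4 + 13*k/6 + 19/12) = 0.
From deg A=0, deg B=0, deg C=3: d=3.
Match coefficients ⇒ f(k) = -(4*k**3 - k**2 + 2*k + 3)/12.
Get s_k = R·t_k = (-2)**k*(-4*k**3 + k**2 - 2*k - 3) with R(k) = B(k−1)f(k)/C(k) = -(4*k**3 - k**2 + 2*k + 3)/(12*k**3 + 21*k**2 + 26*k + 19).
Δs = (-2)**k*(12*k**3 + 21*k**2 + 26*k + 19), as required.
Evaluate s at k=8 and k=2: -512768 and -140; difference -512628.

Σ = -512628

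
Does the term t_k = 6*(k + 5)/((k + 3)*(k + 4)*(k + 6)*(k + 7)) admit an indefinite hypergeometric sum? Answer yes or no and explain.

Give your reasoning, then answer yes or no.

t_(k+1)/t_k = (k + 3)*(k + 6)**2/((k + 5)**2*(k + 8)).
Take A(k)=k + 3, B(k)=k + 8, C(k)=k**2 + 10*k + 25.
Solve (k + 3)·f(k+1) − (k + 7)·f(k) = k**2 + 10*k + 25.
Degrees (1,1,2) ⇒ d ≤ 4.
Coefficient equations give f(k) = k*(k + 4)*(k + 5)*(k + 9)/36.
Then R = B(k−1)f/C = k*(k + 4)*(k + 7)*(k + 9)/(36*(k + 5)), so s_k = R(k)·t_k = k*(k + 9)/(6*(k**2 + 9*k + 18)).
s_(k+1) − s_k = 6*(k + 5)/(k**4 + 20*k**3 + 145*k**2 + 450*k + 504) = t_k.

Yes. s_k = k*(k + 9)/(6*(k**2 + 9*k + 18)).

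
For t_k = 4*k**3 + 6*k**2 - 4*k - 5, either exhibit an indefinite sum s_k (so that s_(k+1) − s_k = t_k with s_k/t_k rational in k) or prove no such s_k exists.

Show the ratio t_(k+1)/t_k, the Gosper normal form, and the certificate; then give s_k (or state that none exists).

Ratio r(k) = (4*k**3 + 18*k**2 + 20*k + 1)/(4*k**3 + 6*k**2 - 4*k - 5).
Take A(k)=1, B(k)=1, C(k)=k**3 + 3*k**2/2 - k - 5/4.
f must satisfy (1)·f(k+1) − (1)·f(k) = k**3 + 3*k**2/2 - k - 5/4.
From deg A=0, deg B=0, deg C=3: d=4.
Coefficient equations give f(k) = k*(k**3 - 4*k - 2)/4.
Get s_k = R·t_k = k*(k**3 - 4*k - 2) with R(k) = B(k−1)f(k)/C(k) = k*(k**3 - 4*k - 2)/(4*k**3 + 6*k**2 - 4*k - 5).
Δs = 4*k**3 + 6*k**2 - 4*k - 5, as required.

s_k = k*(k**3 - 4*k - 2)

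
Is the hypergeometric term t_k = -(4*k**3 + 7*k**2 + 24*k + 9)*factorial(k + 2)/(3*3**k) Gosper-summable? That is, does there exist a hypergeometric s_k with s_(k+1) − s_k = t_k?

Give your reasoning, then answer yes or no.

The ratio is (4*k**4 + 31*k**3 + 107*k**2 + 194*k + 132)/(3*(4*k**3 + 7*k**2 + 24*k + 9)).
A = k/3 + 1, B = 1, C = k**3 + 7*k**2/4 + 6*k + 9/4.
Need (k/3 + 1)·f(k+1) − (1)·f(k) = k**3 + 7*k**2/4 + 6*k + 9/4.
deg f ≤ 2 (via 1,0,3).
Match coefficients ⇒ f(k) = 3*(k - 1)*(4*k + 3)/4.
Certificate R = B(k−1)f/C = 3*(k - 1)*(4*k + 3)/(4*k**3 + 7*k**2 + 24*k + 9) gives s_k = -(k - 1)*(4*k + 3)*factorial(k + 2)/3**k.
Verify: -(4*k**3 + 7*k**2 + 24*k + 9)*factorial(k + 2)/(3*3**k) matches t_k.

Yes. s_k = -(k - 1)*(4*k + 3)*factorial(k + 2)/3**k.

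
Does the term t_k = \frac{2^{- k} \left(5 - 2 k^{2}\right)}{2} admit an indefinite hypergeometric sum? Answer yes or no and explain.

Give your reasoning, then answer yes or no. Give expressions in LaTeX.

Yes. s_k = 2^{- k} \left(2 k^{2} + 4 k + 1\right).

The ratio is (2*(k + 1)**2 - 5)/(2*(2*k**2 - 5)).
A = 1/2, B = 1, C = k**2 - 5/2.
Set up (1/2)·f(k+1) − (1)·f(k) − (k**2 - 5/2) = 0.
Degrees (0,0,2) ⇒ d ≤ 2.
Solving with deg f ≤ 2: f(k) = -2*k**2 - 4*k - 1.
R(k) = B(k−1)·f(k)/C(k) = -2*(2*k**2 + 4*k + 1)/(2*k**2 - 5); s_k = R·t_k = (2*k**2 + 4*k + 1)/2**k.
s_(k+1) − s_k = (5 - 2*k**2)/(2*2**k) = t_k.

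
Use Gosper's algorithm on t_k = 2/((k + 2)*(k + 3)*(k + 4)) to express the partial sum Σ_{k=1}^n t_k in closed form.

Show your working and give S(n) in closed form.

S(n) = n*(n + 7)/(12*(n**2 + 7*n + 12))

Ratio r(k) = (k + 2)/(k + 5).
So A=k + 2 and B=k + 5, with C=1.
Solve (k + 2)·f(k+1) − (k + 4)·f(k) = 1.
Bound: deg f ≤ 2.
Solving with deg f ≤ 2: f(k) = k*(k + 5)/12.
Get s_k = R·t_k = k*(k + 5)/(6*(k + 2)*(k + 3)) with R(k) = B(k−1)f(k)/C(k) = k*(k + 4)*(k + 5)/12.
s_(k+1) − s_k = 2/(k**3 + 9*k**2 + 26*k + 24) = t_k.
Telescope: S(n) = s_(n+1) − s_(1) = (n**2 + 7*n + 6)/(6*(n**2 + 7*n + 12)) − (1/12) = n*(n + 7)/(12*(n**2 + 7*n + 12)).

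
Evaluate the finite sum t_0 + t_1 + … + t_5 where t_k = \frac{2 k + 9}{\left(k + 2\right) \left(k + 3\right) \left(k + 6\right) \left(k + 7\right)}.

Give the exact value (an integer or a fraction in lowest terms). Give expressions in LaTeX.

Σ = 7/96

t_(k+1)/t_k = (k + 2)*(k + 6)*(2*k + 11)/((k + 4)*(k + 8)*(2*k + 9)).
Normal form (A,B,C) = (k + 2, k + 8, k**3 + 27*k**2/2 + 121*k/2 + 90).
Need (k + 2)·f(k+1) − (k + 7)·f(k) = k**3 + 27*k**2/2 + 121*k/2 + 90.
Bound: deg f ≤ 5.
Solve for f: f(k) = k*(k + 3)*(k + 4)*(k + 5)*(k + 8)/24 (degree 5 ≤ 5).
So s_k = (B(k−1)f/C)·t_k = (k*(k + 3)*(k + 7)*(k + 8)/(12*(2*k + 9)))·t_k = k*(k + 8)/(12*(k**2 + 8*k + 12)).
s_(k+1) − s_k = (2*k + 9)/(k**4 + 18*k**3 + 113*k**2 + 288*k + 252) = t_k.
Sum = s_(6) − s_(0); s_(6) = 7/96, s_(0) = 0 ⇒ 7/96.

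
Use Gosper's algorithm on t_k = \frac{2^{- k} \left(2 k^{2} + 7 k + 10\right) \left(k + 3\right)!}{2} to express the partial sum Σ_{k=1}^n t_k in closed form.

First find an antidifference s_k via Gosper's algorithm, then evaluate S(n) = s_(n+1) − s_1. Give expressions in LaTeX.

t_(k+1)/t_k = (k + 4)*(7*k + 2*(k + 1)**2 + 17)/(2*(2*k**2 + 7*k + 10)).
So A=k/2 + 2 and B=1, with C=k**2 + 7*k/2 + 5.
Need (k/2 + 2)·f(k+1) − (1)·f(k) = k**2 + 7*k/2 + 5.
d = 1 from the (1,0,2) case.
Solve for f: f(k) = 2*k + 1 (degree 1 ≤ 1).
So s_k = (B(k−1)f/C)·t_k = (2*(2*k + 1)/(2*k**2 + 7*k + 10))·t_k = (2*k + 1)*factorial(k + 3)/2**k.
Verify: (2*k**2 + 7*k + 10)*factorial(k + 3)/(2*2**k) matches t_k.
Σ_(k=1)^n t_k = s_(n+1) − s_(1) = (2**(-n - 1)*(2*n + 3)*factorial(n + 4)) − (36), i.e. -36 + n*factorial(n + 4)/2**n + 3*factorial(n + 4)/(2*2**n).

S(n) = -36 + 2^{- n} n \left(n + 4\right)! + \frac{3 \cdot 2^{- n} \left(n + 4\right)!}{2}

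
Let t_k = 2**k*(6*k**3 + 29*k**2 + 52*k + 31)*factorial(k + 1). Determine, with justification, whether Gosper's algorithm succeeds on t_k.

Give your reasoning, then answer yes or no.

Yes. s_k = 2**k*(k + 1)*(3*k + 1)*factorial(k + 1).

Ratio r(k) = 2*(6*k**4 + 59*k**3 + 222*k**2 + 374*k + 236)/(6*k**3 + 29*k**2 + 52*k + 31).
Factor: A=2*k + 4; B=1; C=k**3 + 29*k**2/6 + 26*k/3 + 31/6.
Solve (2*k + 4)·f(k+1) − (1)·f(k) = k**3 + 29*k**2/6 + 26*k/3 + 31/6.
From deg A=1, deg B=0, deg C=3: d=2.
Match coefficients ⇒ f(k) = (k + 1)*(3*k + 1)/6.
Then R = B(k−1)f/C = (k + 1)*(3*k + 1)/(6*k**3 + 29*k**2 + 52*k + 31), so s_k = R(k)·t_k = 2**k*(k + 1)*(3*k + 1)*factorial(k + 1).
s_(k+1) − s_k = 2**k*(6*k**3 + 29*k**2 + 52*k + 31)*factorial(k + 1) = t_k.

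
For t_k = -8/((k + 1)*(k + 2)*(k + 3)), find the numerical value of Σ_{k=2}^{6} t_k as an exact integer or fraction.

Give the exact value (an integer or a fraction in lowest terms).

Σ = -5/18

r(k) = (k + 1)/(k + 4) after simplifying.
A = k + 1, B = k + 4, C = 1.
f must satisfy (k + 1)·f(k+1) − (k + 3)·f(k) = 1.
Degrees (1,1,0) ⇒ d ≤ 2.
Solve for f: f(k) = k*(k + 3)/4 (degree 2 ≤ 2).
So s_k = (B(k−1)f/C)·t_k = (k*(k + 3)**2/4)·t_k = 2*k*(-k - 3)/((k + 1)*(k + 2)).
Verify: -8/(k**3 + 6*k**2 + 11*k + 6) matches t_k.
Telescoping: Σ = s_(7) − s_(2) = -35/18 − (-5/3) = -5/18.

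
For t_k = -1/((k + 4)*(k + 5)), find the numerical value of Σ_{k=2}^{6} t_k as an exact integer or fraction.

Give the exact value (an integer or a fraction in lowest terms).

Σ = -5/66

t_(k+1)/t_k = (k + 4)/(k + 6).
So A=k + 4 and B=k + 6, with C=1.
Solve (k + 4)·f(k+1) − (k + 5)·f(k) = 1.
deg f ≤ 1 (via 1,1,0).
Solve for f: f(k) = k/4 (degree 1 ≤ 1).
Get s_k = R·t_k = -k/(4*k + 16) with R(k) = B(k−1)f(k)/C(k) = k*(k + 5)/4.
Verify: -1/(k**2 + 9*k + 20) matches t_k.
Telescoping: Σ = s_(7) − s_(2) = -7/44 − (-1/12) = -5/66.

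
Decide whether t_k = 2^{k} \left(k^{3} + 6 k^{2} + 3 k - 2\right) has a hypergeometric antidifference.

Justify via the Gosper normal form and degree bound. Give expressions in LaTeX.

Yes. s_k = 2^{k} \left(k^{3} - 3 k + 2\right).

The ratio is 2*(k**3 + 9*k**2 + 18*k + 8)/(k**3 + 6*k**2 + 3*k - 2).
Normal form (A,B,C) = (2, 1, k**3 + 6*k**2 + 3*k - 2).
Solve (2)·f(k+1) − (1)·f(k) = k**3 + 6*k**2 + 3*k - 2.
Degrees (0,0,3) ⇒ d ≤ 3.
Solving with deg f ≤ 3: f(k) = (k - 1)**2*(k + 2).
Certificate R = B(k−1)f/C = (k - 1)**2*(k + 2)/((k + 1)*(k**2 + 5*k - 2)) gives s_k = 2**k*(k**3 - 3*k + 2).
Check: Δs_k = 2**k*(k**3 + 6*k**2 + 3*k - 2). ✓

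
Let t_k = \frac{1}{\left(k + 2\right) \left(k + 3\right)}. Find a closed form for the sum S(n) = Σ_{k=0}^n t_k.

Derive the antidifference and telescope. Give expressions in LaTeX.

S(n) = \frac{n + 1}{2 \left(n + 3\right)}

r(k) = (k + 2)/(k + 4) after simplifying.
A = k + 2, B = k + 4, C = 1.
Solve (k + 2)·f(k+1) − (k + 3)·f(k) = 1.
deg f ≤ 1 (via 1,1,0).
Match coefficients ⇒ f(k) = k/2.
Then R = B(k−1)f/C = k*(k + 3)/2, so s_k = R(k)·t_k = k/(2*(k + 2)).
Check: Δs_k = 1/(k**2 + 5*k + 6). ✓
Evaluate: s_(n+1) = (n + 1)/(2*(n + 3)); subtract s_(0) = 0 ⇒ S(n) = (n + 1)/(2*(n + 3)).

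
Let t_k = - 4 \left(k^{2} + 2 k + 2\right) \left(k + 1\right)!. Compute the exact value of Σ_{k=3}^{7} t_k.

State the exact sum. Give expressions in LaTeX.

Σ = -11611872

Step 1: r(k) = (k + 2)*(2*k + (k + 1)**2 + 4)/(k**2 + 2*k + 2).
Gosper form: A/B · C(k+1)/C(k) with A=k + 2, B=1, C=k**2 + 2*k + 2.
Need (k + 2)·f(k+1) − (1)·f(k) = k**2 + 2*k + 2.
Degrees (1,0,2) ⇒ d ≤ 1.
Solving with deg f ≤ 1: f(k) = k.
So s_k = (B(k−1)f/C)·t_k = (k/(k**2 + 2*k + 2))·t_k = -4*k*factorial(k + 1).
s_(k+1) − s_k = -4*(k**2 + 2*k + 2)*factorial(k + 1) = t_k.
Σ_(k=3)^(7) t_k = s_(8) − s_(3) = -11612160 − (-288) = -11611872.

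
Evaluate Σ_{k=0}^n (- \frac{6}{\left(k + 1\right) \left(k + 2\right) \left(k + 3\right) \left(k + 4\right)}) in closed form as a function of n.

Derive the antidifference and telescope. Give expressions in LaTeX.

Ratio r(k) = (k + 1)/(k + 5).
Factor: A=k + 1; B=k + 5; C=1.
Key eq: (k + 1)·f(k+1) = (k + 4)·f(k) + (1).
Bound: deg f ≤ 3.
A polynomial solution: f(k) = k*(k**2 + 6*k + 11)/18.
So s_k = (B(k−1)f/C)·t_k = (k*(k + 4)*(k**2 + 6*k + 11)/18)·t_k = k*(-k**2 - 6*k - 11)/(3*(k + 1)*(k + 2)*(k + 3)).
Check: Δs_k = -6/(k**4 + 10*k**3 + 35*k**2 + 50*k + 24). ✓
Σ_(k=0)^n t_k = s_(n+1) − s_(0) = ((-n**3 - 9*n**2 - 26*n - 18)/(3*(n**3 + 9*n**2 + 26*n + 24))) − (0), i.e. (-n**3 - 9*n**2 - 26*n - 18)/(3*(n**3 + 9*n**2 + 26*n + 24)).

S(n) = \frac{- n^{3} - 9 n^{2} - 26 n - 18}{3 \left(n^{3} + 9 n^{2} + 26 n + 24\right)}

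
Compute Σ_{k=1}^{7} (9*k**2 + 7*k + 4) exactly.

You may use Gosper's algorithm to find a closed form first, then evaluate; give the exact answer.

The ratio is (9*k**2 + 25*k + 20)/(9*k**2 + 7*k + 4).
Factor: A=1; B=1; C=k**2 + 7*k/9 + 4/9.
Need (1)·f(k+1) − (1)·f(k) = k**2 + 7*k/9 + 4/9.
From deg A=0, deg B=0, deg C=2: d=3.
Coefficient equations give f(k) = k*(3*k**2 - k + 2)/9.
Get s_k = R·t_k = k*(3*k**2 - k + 2) with R(k) = B(k−1)f(k)/C(k) = k*(3*k**2 - k + 2)/(9*k**2 + 7*k + 4).
s_(k+1) − s_k = 9*k**2 + 7*k + 4 = t_k.
Evaluate s at k=8 and k=1: 1488 and 4; difference 1484.

Σ = 1484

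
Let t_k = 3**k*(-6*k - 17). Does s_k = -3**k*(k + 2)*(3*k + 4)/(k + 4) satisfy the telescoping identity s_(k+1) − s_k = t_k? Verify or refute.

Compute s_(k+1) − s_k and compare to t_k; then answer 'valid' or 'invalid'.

Invalid: residual 3**k*(12*k**2 + 76*k + 128)/(k**2 + 9*k + 20) ≠ 0.

s_(k+1) = -3**(k + 1)*(k + 3)*(3*k + 7)/(k + 5)
s_(k+1) − s_k = 3**k*(-6*k**3 - 59*k**2 - 197*k - 212)/(k**2 + 9*k + 20)
(s_(k+1) − s_k) − t_k = 3**k*(12*k**2 + 76*k + 128)/(k**2 + 9*k + 20)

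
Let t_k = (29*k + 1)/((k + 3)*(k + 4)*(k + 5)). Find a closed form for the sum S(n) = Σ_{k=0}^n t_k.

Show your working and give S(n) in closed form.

S(n) = (11*n**2 + 12*n + 1)/(3*(n**2 + 9*n + 20))

t_(k+1)/t_k = (k + 3)*(29*k + 30)/((k + 6)*(29*k + 1)).
Factor: A=k + 3; B=k + 6; C=k + 1/29.
Set up (k + 3)·f(k+1) − (k + 5)·f(k) − (k + 1/29) = 0.
Degrees (1,1,1) ⇒ d ≤ 2.
Solve for f: f(k) = k*(11*k - 10)/87 (degree 2 ≤ 2).
R(k) = B(k−1)·f(k)/C(k) = k*(k + 5)*(11*k - 10)/(3*(29*k + 1)); s_k = R·t_k = k*(11*k - 10)/(3*(k + 3)*(k + 4)).
Check: Δs_k = (29*k + 1)/(k**3 + 12*k**2 + 47*k + 60). ✓
Evaluate: s_(n+1) = (11*n**2 + 12*n + 1)/(3*(n**2 + 9*n + 20)); subtract s_(0) = 0 ⇒ S(n) = (11*n**2 + 12*n + 1)/(3*(n**2 + 9*n + 20)).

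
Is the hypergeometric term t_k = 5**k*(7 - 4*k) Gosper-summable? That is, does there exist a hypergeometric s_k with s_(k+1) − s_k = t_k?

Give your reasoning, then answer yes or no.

Yes. s_k = 5**k*(3 - k).

Compute t_(k+1)/t_k: get 5*(4*k - 3)/(4*k - 7).
Normal form (A,B,C) = (5, 1, k - 7/4).
Solve (5)·f(k+1) − (1)·f(k) = k - 7/4.
From deg A=0, deg B=0, deg C=1: d=1.
Coefficient equations give f(k) = (k - 3)/4.
R(k) = B(k−1)·f(k)/C(k) = (k - 3)/(4*k - 7); s_k = R·t_k = 5**k*(3 - k).
Check: Δs_k = 5**k*(7 - 4*k). ✓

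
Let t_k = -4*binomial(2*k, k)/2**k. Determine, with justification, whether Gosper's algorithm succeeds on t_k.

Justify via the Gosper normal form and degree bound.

No; the degree bound rules out any f.

Ratio r(k) = (2*k + 1)/(k + 1).
Factor: A=2*k + 1; B=k + 1; C=1.
Need (2*k + 1)·f(k+1) − (k)·f(k) = 1.
d = -1 from the (1,1,0) case.
deg f ≤ -1 is impossible — no certificate.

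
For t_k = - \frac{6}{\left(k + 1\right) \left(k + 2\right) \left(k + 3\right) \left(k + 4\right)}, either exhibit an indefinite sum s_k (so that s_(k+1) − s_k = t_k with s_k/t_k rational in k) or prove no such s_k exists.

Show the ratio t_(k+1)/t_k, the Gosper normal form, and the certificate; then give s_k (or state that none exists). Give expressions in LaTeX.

Compute t_(k+1)/t_k: get (k + 1)/(k + 5).
Factor: A=k + 1; B=k + 5; C=1.
Solve (k + 1)·f(k+1) − (k + 4)·f(k) = 1.
Degrees (1,1,0) ⇒ d ≤ 3.
A polynomial solution: f(k) = k*(k**2 + 6*k + 11)/18.
Get s_k = R·t_k = k*(-k**2 - 6*k - 11)/(3*(k + 1)*(k + 2)*(k + 3)) with R(k) = B(k−1)f(k)/C(k) = k*(k + 4)*(k**2 + 6*k + 11)/18.
s_(k+1) − s_k = -6/(k**4 + 10*k**3 + 35*k**2 + 50*k + 24) = t_k.

s_k = \frac{k \left(- k^{2} - 6 k - 11\right)}{3 \left(k + 1\right) \left(k + 2\right) \left(k + 3\right)}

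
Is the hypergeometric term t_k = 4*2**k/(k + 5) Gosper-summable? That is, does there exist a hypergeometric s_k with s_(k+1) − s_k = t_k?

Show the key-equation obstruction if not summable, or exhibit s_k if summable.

Ratio r(k) = 2*(k + 5)/(k + 6).
So A=2*k + 10 and B=k + 6, with C=1.
Key eq: (2*k + 10)·f(k+1) = (k + 5)·f(k) + (1).
d = -1 from the (1,1,0) case.
deg f ≤ -1 is impossible — no certificate.

No. Not Gosper-summable.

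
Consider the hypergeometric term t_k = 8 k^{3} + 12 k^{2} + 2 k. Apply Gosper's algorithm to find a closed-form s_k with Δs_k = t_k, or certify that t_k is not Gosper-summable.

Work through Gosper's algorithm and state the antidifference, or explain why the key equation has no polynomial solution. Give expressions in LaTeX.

s_k = k \left(2 k^{3} - 3 k + 1\right)

Ratio r(k) = (4*k**3 + 18*k**2 + 25*k + 11)/(k*(4*k**2 + 6*k + 1)).
A = 1, B = 1, C = k**3 + 3*k**2/2 + k/4.
Solve (1)·f(k+1) − (1)·f(k) = k**3 + 3*k**2/2 + k/4.
Degrees (0,0,3) ⇒ d ≤ 4.
A polynomial solution: f(k) = k*(k - 1)*(2*k**2 + 2*k - 1)/8.
Certificate R = B(k−1)f/C = (k - 1)*(2*k**2 + 2*k - 1)/(2*(4*k**2 + 6*k + 1)) gives s_k = k*(2*k**3 - 3*k + 1).
s_(k+1) − s_k = 2*k*(4*k**2 + 6*k + 1) = t_k.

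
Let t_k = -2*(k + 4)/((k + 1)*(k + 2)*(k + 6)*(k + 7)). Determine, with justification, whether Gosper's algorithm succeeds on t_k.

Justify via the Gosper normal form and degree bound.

t_(k+1)/t_k = (k + 1)*(k + 5)*(k + 6)/((k + 3)*(k + 4)*(k + 8)).
Take A(k)=k + 1, B(k)=k + 8, C(k)=k**4 + 16*k**3 + 95*k**2 + 248*k + 240.
Need (k + 1)·f(k+1) − (k + 7)·f(k) = k**4 + 16*k**3 + 95*k**2 + 248*k + 240.
deg f ≤ 6 (via 1,1,4).
Solve for f: f(k) = k*(k + 2)*(k + 3)*(k + 4)*(k + 5)*(k + 7)/12 (degree 6 ≤ 6).
So s_k = (B(k−1)f/C)·t_k = (k*(k + 2)*(k + 7)**2/(12*(k + 4)))·t_k = k*(-k - 7)/(6*(k**2 + 7*k + 6)).
Δs = 2*(-k - 4)/(k**4 + 16*k**3 + 83*k**2 + 152*k + 84), as required.

Yes. s_k = k*(-k - 7)/(6*(k**2 + 7*k + 6)).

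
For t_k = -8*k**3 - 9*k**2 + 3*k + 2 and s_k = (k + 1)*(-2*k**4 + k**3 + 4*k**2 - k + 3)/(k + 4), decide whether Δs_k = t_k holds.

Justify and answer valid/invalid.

Invalid: residual 3*(6*k**4 + 42*k**3 + 37*k**2 - 15*k - 5)/(k**2 + 9*k + 20) ≠ 0.

s_(k+1) = (k + 2)*(-k - 2*(k + 1)**4 + (k + 1)**3 + 4*(k + 1)**2 + 2)/(k + 5)
s_(k+1) − s_k = (-8*k**5 - 63*k**4 - 112*k**3 - 40*k**2 + 33*k + 25)/(k**2 + 9*k + 20)
(s_(k+1) − s_k) − t_k = 3*(6*k**4 + 42*k**3 + 37*k**2 - 15*k - 5)/(k**2 + 9*k + 20)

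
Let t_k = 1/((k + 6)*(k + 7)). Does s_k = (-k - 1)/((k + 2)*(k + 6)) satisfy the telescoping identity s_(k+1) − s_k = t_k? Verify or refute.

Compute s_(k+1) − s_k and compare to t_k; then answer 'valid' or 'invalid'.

s_(k+1) = (-k - 2)/((k + 3)*(k + 7))
s_(k+1) − s_k = (k**2 + 3*k - 3)/(k**4 + 18*k**3 + 113*k**2 + 288*k + 252)
(s_(k+1) − s_k) − t_k = (-2*k - 9)/(k**4 + 18*k**3 + 113*k**2 + 288*k + 252)

Invalid: residual (-2*k - 9)/(k**4 + 18*k**3 + 113*k**2 + 288*k + 252) ≠ 0.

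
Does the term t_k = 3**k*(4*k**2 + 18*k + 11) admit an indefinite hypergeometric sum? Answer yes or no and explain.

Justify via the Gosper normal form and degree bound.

t_(k+1)/t_k = 3*(4*k**2 + 26*k + 33)/(4*k**2 + 18*k + 11).
So A=3 and B=1, with C=k**2 + 9*k/2 + 11/4.
Need (3)·f(k+1) − (1)·f(k) = k**2 + 9*k/2 + 11/4.
d = 2 from the (0,0,2) case.
Match coefficients ⇒ f(k) = (k + 2)*(2*k - 1)/4.
Then R = B(k−1)f/C = (k + 2)*(2*k - 1)/(4*k**2 + 18*k + 11), so s_k = R(k)·t_k = 3**k*(2*k**2 + 3*k - 2).
Δs = 3**k*(4*k**2 + 18*k + 11), as required.

Yes. s_k = 3**k*(2*k**2 + 3*k - 2).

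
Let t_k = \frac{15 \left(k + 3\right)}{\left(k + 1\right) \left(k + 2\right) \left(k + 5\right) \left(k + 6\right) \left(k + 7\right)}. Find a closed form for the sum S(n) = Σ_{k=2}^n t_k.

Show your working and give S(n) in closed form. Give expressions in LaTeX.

r(k) = (k + 1)*(k + 4)*(k + 5)/((k + 3)**2*(k + 8)) after simplifying.
Normal form (A,B,C) = (k + 1, k + 8, k**3 + 10*k**2 + 33*k + 36).
Solve (k + 1)·f(k+1) − (k + 7)·f(k) = k**3 + 10*k**2 + 33*k + 36.
deg f ≤ 6 (via 1,1,3).
Coefficient equations give f(k) = k*(k + 2)*(k + 3)*(k + 4)*(k**2 + 12*k + 41)/90.
So s_k = (B(k−1)f/C)·t_k = (k*(k + 2)*(k + 7)*(k**2 + 12*k + 41)/(90*(k + 3)))·t_k = k*(k**2 + 12*k + 41)/(6*(k**3 + 12*k**2 + 41*k + 30)).
Δs = 15*(k + 3)/(k**5 + 21*k**4 + 163*k**3 + 567*k**2 + 844*k + 420), as required.
Evaluate: s_(n+1) = (n**3 + 15*n**2 + 68*n + 54)/(6*(n**3 + 15*n**2 + 68*n + 84)); subtract s_(2) = 23/168 ⇒ S(n) = 5*(n**3 + 15*n**2 + 68*n - 84)/(168*(n**3 + 15*n**2 + 68*n + 84)).

S(n) = \frac{5 \left(n^{3} + 15 n^{2} + 68 n - 84\right)}{168 \left(n^{3} + 15 n^{2} + 68 n + 84\right)}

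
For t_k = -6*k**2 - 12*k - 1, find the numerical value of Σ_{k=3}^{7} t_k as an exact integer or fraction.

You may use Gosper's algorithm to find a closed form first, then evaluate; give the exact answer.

Σ = -1115

Compute t_(k+1)/t_k: get (6*k**2 + 24*k + 19)/(6*k**2 + 12*k + 1).
So A=1 and B=1, with C=k**2 + 2*k + 1/6.
f must satisfy (1)·f(k+1) − (1)·f(k) = k**2 + 2*k + 1/6.
d = 3 from the (0,0,2) case.
Solve for f: f(k) = k*(2*k**2 + 3*k - 4)/6 (degree 3 ≤ 3).
Certificate R = B(k−1)f/C = k*(2*k**2 + 3*k - 4)/(6*k**2 + 12*k + 1) gives s_k = k*(-2*k**2 - 3*k + 4).
Check: Δs_k = -6*k**2 - 12*k - 1. ✓
Telescoping: Σ = s_(8) − s_(3) = -1184 − (-69) = -1115.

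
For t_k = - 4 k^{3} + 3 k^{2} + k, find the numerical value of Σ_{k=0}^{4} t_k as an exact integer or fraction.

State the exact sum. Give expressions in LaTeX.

Σ = -300

r(k) = (4*k**2 + 9*k + 5)/(4*k**2 - 3*k - 1) after simplifying.
Normal form (A,B,C) = (1, 1, k**3 - 3*k**2/4 - k/4).
f must satisfy (1)·f(k+1) − (1)·f(k) = k**3 - 3*k**2/4 - k/4.
From deg A=0, deg B=0, deg C=3: d=4.
Solve for f: f(k) = k**2*(k - 2)*(k - 1)/4 (degree 4 ≤ 4).
Get s_k = R·t_k = k**2*(-k**2 + 3*k - 2) with R(k) = B(k−1)f(k)/C(k) = k*(k - 2)/(4*k + 1).
Check: Δs_k = k*(-4*k**2 + 3*k + 1). ✓
Evaluate s at k=5 and k=0: -300 and 0; difference -300.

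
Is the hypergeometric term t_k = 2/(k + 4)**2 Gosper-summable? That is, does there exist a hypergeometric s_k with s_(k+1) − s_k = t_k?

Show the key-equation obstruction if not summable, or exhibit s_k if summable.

No; the coefficient equations for f are inconsistent.

The ratio is (k + 4)**2/(k + 5)**2.
Gosper form: A/B · C(k+1)/C(k) with A=k**2 + 8*k + 16, B=k**2 + 10*k + 25, C=1.
f must satisfy (k**2 + 8*k + 16)·f(k+1) − (k**2 + 8*k + 16)·f(k) = 1.
From deg A=2, deg B=2, deg C=0: d=0.
f = c0 ⇒ A·f(k+1) − B(k−1)·f(k) − C = -1. The system {-1 = 0} is inconsistent; no antidifference.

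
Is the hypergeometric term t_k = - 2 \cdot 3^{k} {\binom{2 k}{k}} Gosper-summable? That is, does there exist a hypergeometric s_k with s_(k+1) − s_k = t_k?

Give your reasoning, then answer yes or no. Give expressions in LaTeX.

No — negative degree bound, so no certificate f.

Ratio r(k) = 6*(2*k + 1)/(k + 1).
Take A(k)=12*k + 6, B(k)=k + 1, C(k)=1.
Key eq: (12*k + 6)·f(k+1) = (k)·f(k) + (1).
deg f ≤ -1 (via 1,1,0).
deg f ≤ -1 is impossible — no certificate.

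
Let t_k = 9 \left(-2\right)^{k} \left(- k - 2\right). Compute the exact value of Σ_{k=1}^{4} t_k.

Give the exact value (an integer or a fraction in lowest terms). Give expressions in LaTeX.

Ratio r(k) = 2*(-k - 3)/(k + 2).
Factor: A=-2; B=1; C=k + 2.
Need (-2)·f(k+1) − (1)·f(k) = k + 2.
d = 1 from the (0,0,1) case.
Coefficient equations give f(k) = -(3*k + 4)/9.
Certificate R = B(k−1)f/C = -(3*k + 4)/(9*(k + 2)) gives s_k = (-2)**k*(3*k + 4).
s_(k+1) − s_k = 9*(-2)**k*(-k - 2) = t_k.
Σ_(k=1)^(4) t_k = s_(5) − s_(1) = -608 − (-14) = -594.

Σ = -594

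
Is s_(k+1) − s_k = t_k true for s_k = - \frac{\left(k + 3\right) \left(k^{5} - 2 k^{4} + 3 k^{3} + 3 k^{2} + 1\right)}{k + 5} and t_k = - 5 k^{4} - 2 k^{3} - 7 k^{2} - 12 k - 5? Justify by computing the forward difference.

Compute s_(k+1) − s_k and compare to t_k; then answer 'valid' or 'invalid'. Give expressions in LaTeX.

s_(k+1) = (-k**6 - 7*k**5 - 17*k**4 - 30*k**3 - 52*k**2 - 54*k - 24)/(k + 6)
s_(k+1) − s_k = (-5*k**6 - 49*k**5 - 121*k**4 - 121*k**3 - 259*k**2 - 285*k - 102)/(k**2 + 11*k + 30)
(s_(k+1) − s_k) − t_k = 2*(4*k**5 + 29*k**4 + 14*k**3 + 44*k**2 + 65*k + 24)/(k**2 + 11*k + 30)

Invalid: residual \frac{2 \left(4 k^{5} + 29 k^{4} + 14 k^{3} + 44 k^{2} + 65 k + 24\right)}{k^{2} + 11 k + 30} ≠ 0.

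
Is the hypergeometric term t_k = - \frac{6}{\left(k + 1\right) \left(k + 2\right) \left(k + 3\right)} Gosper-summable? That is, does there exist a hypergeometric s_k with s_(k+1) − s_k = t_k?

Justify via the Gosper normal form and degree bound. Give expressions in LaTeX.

r(k) = (k + 1)/(k + 4) after simplifying.
Gosper form: A/B · C(k+1)/C(k) with A=k + 1, B=k + 4, C=1.
Solve (k + 1)·f(k+1) − (k + 3)·f(k) = 1.
deg f ≤ 2 (via 1,1,0).
Solving with deg f ≤ 2: f(k) = k*(k + 3)/4.
R(k) = B(k−1)·f(k)/C(k) = k*(k + 3)**2/4; s_k = R·t_k = 3*k*(-k - 3)/(2*(k + 1)*(k + 2)).
Verify: -6/(k**3 + 6*k**2 + 11*k + 6) matches t_k.

Yes. s_k = \frac{3 k \left(- k - 3\right)}{2 \left(k + 1\right) \left(k + 2\right)}.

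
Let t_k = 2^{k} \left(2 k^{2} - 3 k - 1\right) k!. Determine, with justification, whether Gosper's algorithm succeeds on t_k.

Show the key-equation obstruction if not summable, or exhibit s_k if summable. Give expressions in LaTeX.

Yes. s_k = 2^{k} \left(k - 3\right) k!.

Ratio r(k) = 2*(2*k**3 + 3*k**2 - k - 2)/(2*k**2 - 3*k - 1).
So A=2*k + 2 and B=1, with C=k**2 - 3*k/2 - 1/2.
Need (2*k + 2)·f(k+1) − (1)·f(k) = k**2 - 3*k/2 - 1/2.
d = 1 from the (1,0,2) case.
Solve for f: f(k) = (k - 3)/2 (degree 1 ≤ 1).
R(k) = B(k−1)·f(k)/C(k) = (k - 3)/(2*k**2 - 3*k - 1); s_k = R·t_k = 2**k*(k - 3)*factorial(k).
Δs = 2**k*(2*k**2 - 3*k - 1)*factorial(k), as required.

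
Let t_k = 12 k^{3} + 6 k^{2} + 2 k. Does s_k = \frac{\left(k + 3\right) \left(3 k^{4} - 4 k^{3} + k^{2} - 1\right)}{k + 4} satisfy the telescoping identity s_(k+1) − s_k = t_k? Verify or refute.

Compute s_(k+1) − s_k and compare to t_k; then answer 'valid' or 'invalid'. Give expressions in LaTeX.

Invalid: residual \frac{- 9 k^{4} - 58 k^{3} - 25 k^{2} - 8 k - 1}{k^{2} + 9 k + 20} ≠ 0.

s_(k+1) = (k + 4)*(3*(k + 1)**4 - 4*(k + 1)**3 + (k + 1)**2 - 1)/(k + 5)
s_(k+1) − s_k = (12*k**5 + 105*k**4 + 238*k**3 + 113*k**2 + 32*k - 1)/(k**2 + 9*k + 20)
(s_(k+1) − s_k) − t_k = (-9*k**4 - 58*k**3 - 25*k**2 - 8*k - 1)/(k**2 + 9*k + 20)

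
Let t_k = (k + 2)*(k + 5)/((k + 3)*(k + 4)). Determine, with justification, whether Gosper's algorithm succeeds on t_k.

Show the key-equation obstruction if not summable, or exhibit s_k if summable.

Yes. s_k = k*(3*k + 7)/(3*(k + 3)).

t_(k+1)/t_k = (k + 3)**2*(k + 6)/((k + 2)*(k + 5)**2).
Take A(k)=k + 3, B(k)=k + 5, C(k)=k**2 + 7*k + 10.
Need (k + 3)·f(k+1) − (k + 4)·f(k) = k**2 + 7*k + 10.
Degrees (1,1,2) ⇒ d ≤ 2.
Match coefficients ⇒ f(k) = k*(3*k + 7)/3.
Certificate R = B(k−1)f/C = k*(k + 4)*(3*k + 7)/(3*(k + 2)*(k + 5)) gives s_k = k*(3*k + 7)/(3*(k + 3)).
Δs = (k**2 + 7*k + 10)/(k**2 + 7*k + 12), as required.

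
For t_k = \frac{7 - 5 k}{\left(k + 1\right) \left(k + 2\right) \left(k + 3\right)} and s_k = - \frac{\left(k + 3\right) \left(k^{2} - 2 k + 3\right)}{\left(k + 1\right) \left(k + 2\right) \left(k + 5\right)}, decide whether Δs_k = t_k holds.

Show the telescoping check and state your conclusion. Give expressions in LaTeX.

s_(k+1) = -(k + 4)*(-2*k + (k + 1)**2 + 1)/((k + 2)*(k + 3)*(k + 6))
s_(k+1) − s_k = (-7*k**3 - 40*k**2 - 31*k + 122)/(k**5 + 17*k**4 + 107*k**3 + 307*k**2 + 396*k + 180)
(s_(k+1) − s_k) − t_k = 2*(-k**3 + 4*k**2 + 21*k - 44)/(k**5 + 17*k**4 + 107*k**3 + 307*k**2 + 396*k + 180)

Invalid: residual \frac{2 \left(- k^{3} + 4 k^{2} + 21 k - 44\right)}{k^{5} + 17 k^{4} + 107 k^{3} + 307 k^{2} + 396 k + 180} ≠ 0.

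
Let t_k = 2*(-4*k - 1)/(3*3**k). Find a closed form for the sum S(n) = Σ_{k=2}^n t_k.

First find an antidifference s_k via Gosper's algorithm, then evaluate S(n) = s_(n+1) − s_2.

S(n) = 3**(-n - 2)*(-11*3**n + 12*n + 21)

r(k) = (4*k + 5)/(3*(4*k + 1)) after simplifying.
So A=1/3 and B=1, with C=k + 1/4.
Key eq: (1/3)·f(k+1) = (1)·f(k) + (k + 1/4).
d = 1 from the (0,0,1) case.
A polynomial solution: f(k) = -3*(4*k + 3)/8.
R(k) = B(k−1)·f(k)/C(k) = -3*(4*k + 3)/(2*(4*k + 1)); s_k = R·t_k = (4*k + 3)/3**k.
Check: Δs_k = 2*(-4*k - 1)/(3*3**k). ✓
Σ_(k=2)^n t_k = s_(n+1) − s_(2) = (3**(-n - 1)*(4*n + 7)) − (11/9), i.e. 3**(-n - 2)*(-11*3**n + 12*n + 21).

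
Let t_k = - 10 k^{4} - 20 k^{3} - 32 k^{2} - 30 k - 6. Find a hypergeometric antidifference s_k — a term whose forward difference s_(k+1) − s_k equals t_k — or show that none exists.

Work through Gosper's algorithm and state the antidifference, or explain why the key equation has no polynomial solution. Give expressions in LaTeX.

s_k = 2 k \left(- k^{4} - 2 k^{2} - 2 k + 2\right)

The ratio is (5*k**4 + 30*k**3 + 76*k**2 + 97*k + 49)/(5*k**4 + 10*k**3 + 16*k**2 + 15*k + 3).
Normal form (A,B,C) = (1, 1, k**4 + 2*k**3 + 16*k**2/5 + 3*k + 3/5).
Need (1)·f(k+1) − (1)·f(k) = k**4 + 2*k**3 + 16*k**2/5 + 3*k + 3/5.
Degrees (0,0,4) ⇒ d ≤ 5.
Solve for f: f(k) = k*(k**4 + 2*k**2 + 2*k - 2)/5 (degree 5 ≤ 5).
Then R = B(k−1)f/C = k*(k**4 + 2*k**2 + 2*k - 2)/(5*k**4 + 10*k**3 + 16*k**2 + 15*k + 3), so s_k = R(k)·t_k = 2*k*(-k**4 - 2*k**2 - 2*k + 2).
Δs = -10*k**4 - 20*k**3 - 32*k**2 - 30*k - 6, as required.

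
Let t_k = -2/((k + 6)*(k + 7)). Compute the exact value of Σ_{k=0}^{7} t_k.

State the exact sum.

Compute t_(k+1)/t_k: get (k + 6)/(k + 8).
Factor: A=k + 6; B=k + 8; C=1.
Need (k + 6)·f(k+1) − (k + 7)·f(k) = 1.
deg f ≤ 1 (via 1,1,0).
Match coefficients ⇒ f(k) = k/6.
So s_k = (B(k−1)f/C)·t_k = (k*(k + 7)/6)·t_k = -k/(3*k + 18).
Δs = -2/(k**2 + 13*k + 42), as required.
Telescoping: Σ = s_(8) − s_(0) = -4/21 − (0) = -4/21.

Σ = -4/21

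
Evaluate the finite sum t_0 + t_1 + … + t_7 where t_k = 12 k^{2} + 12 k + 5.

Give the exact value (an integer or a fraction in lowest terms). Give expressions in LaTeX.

Σ = 2056

Compute t_(k+1)/t_k: get (12*k**2 + 36*k + 29)/(12*k**2 + 12*k + 5).
Normal form (A,B,C) = (1, 1, k**2 + k + 5/12).
Solve (1)·f(k+1) − (1)·f(k) = k**2 + k + 5/12.
deg f ≤ 3 (via 0,0,2).
Solving with deg f ≤ 3: f(k) = k*(4*k**2 + 1)/12.
Then R = B(k−1)f/C = k*(4*k**2 + 1)/(12*k**2 + 12*k + 5), so s_k = R(k)·t_k = 4*k**3 + k.
s_(k+1) − s_k = 12*k**2 + 12*k + 5 = t_k.
Sum = s_(8) − s_(0); s_(8) = 2056, s_(0) = 0 ⇒ 2056.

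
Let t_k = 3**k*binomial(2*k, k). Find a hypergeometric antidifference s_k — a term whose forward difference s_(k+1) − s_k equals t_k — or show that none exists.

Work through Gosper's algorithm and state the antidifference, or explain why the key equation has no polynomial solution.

not Gosper-summable; s_k does not exist

r(k) = 6*(2*k + 1)/(k + 1) after simplifying.
Gosper form: A/B · C(k+1)/C(k) with A=12*k + 6, B=k + 1, C=1.
Set up (12*k + 6)·f(k+1) − (k)·f(k) − (1) = 0.
Bound: deg f ≤ -1.
Bound -1 < 0, so the key equation has no polynomial solution.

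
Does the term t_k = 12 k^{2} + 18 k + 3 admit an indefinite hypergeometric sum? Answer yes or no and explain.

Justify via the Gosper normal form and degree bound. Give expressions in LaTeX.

Compute t_(k+1)/t_k: get (4*k**2 + 14*k + 11)/(4*k**2 + 6*k + 1).
Gosper form: A/B · C(k+1)/C(k) with A=1, B=1, C=k**2 + 3*k/2 + 1/4.
Need (1)·f(k+1) − (1)·f(k) = k**2 + 3*k/2 + 1/4.
Degrees (0,0,2) ⇒ d ≤ 3.
Solve for f: f(k) = k*(4*k**2 + 3*k - 4)/12 (degree 3 ≤ 3).
Get s_k = R·t_k = k*(4*k**2 + 3*k - 4) with R(k) = B(k−1)f(k)/C(k) = k*(4*k**2 + 3*k - 4)/(3*(4*k**2 + 6*k + 1)).
s_(k+1) − s_k = 12*k**2 + 18*k + 3 = t_k.

Yes. s_k = k \left(4 k^{2} + 3 k - 4\right).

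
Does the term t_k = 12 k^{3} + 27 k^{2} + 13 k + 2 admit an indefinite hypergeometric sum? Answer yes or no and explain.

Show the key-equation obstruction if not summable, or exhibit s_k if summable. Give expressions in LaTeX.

Yes. s_k = k^{2} \left(3 k^{2} + 3 k - 4\right).

r(k) = (12*k**3 + 63*k**2 + 103*k + 54)/(12*k**3 + 27*k**2 + 13*k + 2) after simplifying.
Factor: A=1; B=1; C=k**3 + 9*k**2/4 + 13*k/12 + 1/6.
Key eq: (1)·f(k+1) = (1)·f(k) + (k**3 + 9*k**2/4 + 13*k/12 + 1/6).
Bound: deg f ≤ 4.
Solving with deg f ≤ 4: f(k) = k**2*(3*k**2 + 3*k - 4)/12.
Get s_k = R·t_k = k**2*(3*k**2 + 3*k - 4) with R(k) = B(k−1)f(k)/C(k) = k**2*(3*k**2 + 3*k - 4)/(12*k**3 + 27*k**2 + 13*k + 2).
Check: Δs_k = 12*k**3 + 27*k**2 + 13*k + 2. ✓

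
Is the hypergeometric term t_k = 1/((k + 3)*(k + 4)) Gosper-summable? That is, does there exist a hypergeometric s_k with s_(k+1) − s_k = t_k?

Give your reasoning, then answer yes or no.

t_(k+1)/t_k = (k + 3)/(k + 5).
Gosper form: A/B · C(k+1)/C(k) with A=k + 3, B=k + 5, C=1.
Set up (k + 3)·f(k+1) − (k + 4)·f(k) − (1) = 0.
Degrees (1,1,0) ⇒ d ≤ 1.
Solve for f: f(k) = k/3 (degree 1 ≤ 1).
Then R = B(k−1)f/C = k*(k + 4)/3, so s_k = R(k)·t_k = k/(3*(k + 3)).
Verify: 1/(k**2 + 7*k + 12) matches t_k.

Yes. s_k = k/(3*(k + 3)).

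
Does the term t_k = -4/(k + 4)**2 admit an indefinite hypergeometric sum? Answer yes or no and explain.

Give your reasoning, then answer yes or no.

The ratio is (k + 4)**2/(k + 5)**2.
Factor: A=k**2 + 8*k + 16; B=k**2 + 10*k + 25; C=1.
Solve (k**2 + 8*k + 16)·f(k+1) − (k**2 + 8*k + 16)·f(k) = 1.
Degrees (2,2,0) ⇒ d ≤ 0.
Generic f = c0 gives residual -1; -1 = 0 cannot hold, so t_k is not Gosper-summable.

No. Not Gosper-summable.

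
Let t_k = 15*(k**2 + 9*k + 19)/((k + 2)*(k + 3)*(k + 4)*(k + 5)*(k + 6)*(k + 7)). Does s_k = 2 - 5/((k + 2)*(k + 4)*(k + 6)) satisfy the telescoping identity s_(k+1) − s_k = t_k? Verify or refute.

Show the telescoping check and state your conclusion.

Valid — Δs_k = t_k.

s_(k+1) = 2 - 5/((k + 3)*(k + 5)*(k + 7))
s_(k+1) − s_k = 15*(k**2 + 9*k + 19)/(k**6 + 27*k**5 + 295*k**4 + 1665*k**3 + 5104*k**2 + 8028*k + 5040)
(s_(k+1) − s_k) − t_k = 0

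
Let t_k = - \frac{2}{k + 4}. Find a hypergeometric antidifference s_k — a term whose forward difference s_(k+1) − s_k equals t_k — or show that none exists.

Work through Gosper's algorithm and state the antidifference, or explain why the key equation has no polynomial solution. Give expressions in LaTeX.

not Gosper-summable; s_k does not exist

Step 1: r(k) = (k + 4)/(k + 5).
Take A(k)=k + 4, B(k)=k + 5, C(k)=1.
f must satisfy (k + 4)·f(k+1) − (k + 4)·f(k) = 1.
Degrees (1,1,0) ⇒ d ≤ 0.
f = c0 ⇒ A·f(k+1) − B(k−1)·f(k) − C = -1. The system {-1 = 0} is inconsistent; no antidifference.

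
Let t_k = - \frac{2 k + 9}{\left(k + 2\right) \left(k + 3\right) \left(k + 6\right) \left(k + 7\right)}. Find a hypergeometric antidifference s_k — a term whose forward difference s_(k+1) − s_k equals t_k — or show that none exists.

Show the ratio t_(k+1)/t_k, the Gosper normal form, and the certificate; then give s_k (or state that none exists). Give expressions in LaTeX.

The ratio is (k + 2)*(k + 6)*(2*k + 11)/((k + 4)*(k + 8)*(2*k + 9)).
A = k + 2, B = k + 8, C = k**3 + 27*k**2/2 + 121*k/2 + 90.
Key eq: (k + 2)·f(k+1) = (k + 7)·f(k) + (k**3 + 27*k**2/2 + 121*k/2 + 90).
From deg A=1, deg B=1, deg C=3: d=5.
Solving with deg f ≤ 5: f(k) = k*(k + 3)*(k + 4)*(k + 5)*(k + 8)/24.
Get s_k = R·t_k = k*(-k - 8)/(12*(k**2 + 8*k + 12)) with R(k) = B(k−1)f(k)/C(k) = k*(k + 3)*(k + 7)*(k + 8)/(12*(2*k + 9)).
s_(k+1) − s_k = (-2*k - 9)/(k**4 + 18*k**3 + 113*k**2 + 288*k + 252) = t_k.

s_k = \frac{k \left(- k - 8\right)}{12 \left(k^{2} + 8 k + 12\right)}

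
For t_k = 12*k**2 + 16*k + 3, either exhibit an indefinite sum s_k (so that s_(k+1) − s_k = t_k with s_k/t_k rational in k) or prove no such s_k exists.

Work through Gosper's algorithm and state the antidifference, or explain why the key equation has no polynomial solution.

s_k = k*(4*k**2 + 2*k - 3)

t_(k+1)/t_k = (12*k**2 + 40*k + 31)/(12*k**2 + 16*k + 3).
Take A(k)=1, B(k)=1, C(k)=k**2 + 4*k/3 + 1/4.
Solve (1)·f(k+1) − (1)·f(k) = k**2 + 4*k/3 + 1/4.
From deg A=0, deg B=0, deg C=2: d=3.
Solve for f: f(k) = k*(4*k**2 + 2*k - 3)/12 (degree 3 ≤ 3).
R(k) = B(k−1)·f(k)/C(k) = k*(4*k**2 + 2*k - 3)/(12*k**2 + 16*k + 3); s_k = R·t_k = k*(4*k**2 + 2*k - 3).
Check: Δs_k = 12*k**2 + 16*k + 3. ✓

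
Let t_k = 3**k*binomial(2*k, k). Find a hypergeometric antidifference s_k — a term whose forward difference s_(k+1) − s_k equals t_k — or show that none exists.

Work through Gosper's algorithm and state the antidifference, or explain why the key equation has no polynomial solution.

Compute t_(k+1)/t_k: get 6*(2*k + 1)/(k + 1).
A = 12*k + 6, B = k + 1, C = 1.
Key eq: (12*k + 6)·f(k+1) = (k)·f(k) + (1).
Bound: deg f ≤ -1.
deg f ≤ -1 is impossible — no certificate.

not Gosper-summable; s_k does not exist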